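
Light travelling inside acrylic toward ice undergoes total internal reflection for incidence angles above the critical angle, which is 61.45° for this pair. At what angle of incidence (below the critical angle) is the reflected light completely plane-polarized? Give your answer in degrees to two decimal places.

θ_B ≈ 41.30°

At the critical angle sin θ_c = n₂/n₁, giving n₂/n₁ = sin 61.45° = 0.8784.
Then tan θ_B = n₂/n₁ = 0.8784, so θ_B = arctan 0.8784 = 41.30°.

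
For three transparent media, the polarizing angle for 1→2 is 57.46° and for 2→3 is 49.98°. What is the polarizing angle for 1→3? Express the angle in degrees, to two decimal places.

Each Brewster angle gives a ratio: n₂/n₁ = tan 57.46° = 1.5673, n₃/n₂ = tan 49.98° = 1.1909.
n₃/n₁ = 1.8665. Then tan θ_B(1→3) = n₃/n₁, so θ_B(1→3) = arctan(1.8665) = 61.82°.

θ_B ≈ 61.82°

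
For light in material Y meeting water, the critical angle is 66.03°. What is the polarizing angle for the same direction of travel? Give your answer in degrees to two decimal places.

θ_B ≈ 42.42°

sin θ_c = n₂/n₁, so n₂/n₁ = sin 66.03° = 0.9138.
Brewster: tan θ_B = n₂/n₁ = 0.9138.
θ_B = arctan(0.9138) = 42.42°.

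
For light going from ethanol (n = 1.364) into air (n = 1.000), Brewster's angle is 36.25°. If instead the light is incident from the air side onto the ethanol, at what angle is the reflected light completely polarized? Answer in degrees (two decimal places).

θ_B' ≈ 53.75°

Reversing the direction swaps n₁ and n₂, so tan θ_B' = 1/tan θ_B and θ_B' = 90° − θ_B.
Hence θ_B' = 90° − 36.25° = 53.75°.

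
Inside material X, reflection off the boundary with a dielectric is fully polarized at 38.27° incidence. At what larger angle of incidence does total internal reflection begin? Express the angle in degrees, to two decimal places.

From Brewster, n₂/n₁ = tan θ_B = tan 38.27° = 0.7889.
Then sin θ_c = n₂/n₁ = 0.7889, so θ_c = arcsin 0.7889 = 52.08°.

θ_c ≈ 52.08°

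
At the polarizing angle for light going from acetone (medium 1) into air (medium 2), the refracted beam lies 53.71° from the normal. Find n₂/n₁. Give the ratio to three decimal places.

n₂/n₁ ≈ 0.734

θ_B + θ_t = 90°, so θ_B = 90° − 53.71° = 36.29°.
tan θ_B = n₂/n₁, so n₂/n₁ = tan 36.29° = 0.734.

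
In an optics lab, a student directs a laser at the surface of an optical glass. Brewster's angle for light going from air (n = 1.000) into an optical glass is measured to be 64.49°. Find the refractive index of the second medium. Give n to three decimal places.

Brewster's law: tan θ_B = n₂/n₁ (light incident in air, refracted into an optical glass).
n₂ = n₁ tan θ_B = 1.000 × tan 64.49° = 2.096.

n ≈ 2.096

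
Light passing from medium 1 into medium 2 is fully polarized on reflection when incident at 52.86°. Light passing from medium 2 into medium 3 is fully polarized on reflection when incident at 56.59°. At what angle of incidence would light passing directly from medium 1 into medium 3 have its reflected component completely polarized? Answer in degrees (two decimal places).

θ_B ≈ 63.45°

tan θ_B(1→2) = n₂/n₁ = tan 52.86° = 1.3203.
tan θ_B(2→3) = n₃/n₂ = tan 56.59° = 1.5160.
n₃/n₁ = 2.0016. Then tan θ_B(1→3) = n₃/n₁, so θ_B(1→3) = arctan(2.0016) = 63.45°.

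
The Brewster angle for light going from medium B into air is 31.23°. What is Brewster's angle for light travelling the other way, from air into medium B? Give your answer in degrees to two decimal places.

θ_B' ≈ 58.77°

Reversing the direction swaps n₁ and n₂, so tan θ_B' = 1/tan θ_B and θ_B' = 90° − θ_B.
Hence θ_B' = 90° − 31.23° = 58.77°.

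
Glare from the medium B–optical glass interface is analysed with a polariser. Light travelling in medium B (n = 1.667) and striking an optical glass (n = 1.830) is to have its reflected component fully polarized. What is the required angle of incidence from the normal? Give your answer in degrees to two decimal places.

θ_B ≈ 47.67°

At Brewster's angle the reflected and refracted rays are perpendicular, which with Snell's law gives tan θ_B = n₂/n₁.
tan θ_B = n₂/n₁ = 1.830/1.667 = 1.0978.
So θ_B = arctan 1.0978 = 47.67°.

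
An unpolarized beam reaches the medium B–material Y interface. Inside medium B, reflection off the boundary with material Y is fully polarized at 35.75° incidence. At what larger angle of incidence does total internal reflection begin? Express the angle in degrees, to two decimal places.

θ_c ≈ 46.05°

From Brewster, n₂/n₁ = tan θ_B = tan 35.75° = 0.7199.
Then sin θ_c = n₂/n₁ = 0.7199, so θ_c = arcsin 0.7199 = 46.05°.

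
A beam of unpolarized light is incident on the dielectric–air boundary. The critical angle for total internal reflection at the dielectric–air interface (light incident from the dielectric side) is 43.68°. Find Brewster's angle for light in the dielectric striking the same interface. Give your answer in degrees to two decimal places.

At the critical angle sin θ_c = n₂/n₁, giving n₂/n₁ = sin 43.68° = 0.6906.
Then tan θ_B = n₂/n₁ = 0.6906, so θ_B = arctan 0.6906 = 34.63°.

θ_B ≈ 34.63°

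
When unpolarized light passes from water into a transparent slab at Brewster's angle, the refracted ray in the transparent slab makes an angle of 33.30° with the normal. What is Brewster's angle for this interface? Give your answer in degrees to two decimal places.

At Brewster's angle the reflected and refracted rays are perpendicular, so θ_B + θ_t = 90°.
θ_B = 90° − 33.30° = 56.70°.

θ_B ≈ 56.70°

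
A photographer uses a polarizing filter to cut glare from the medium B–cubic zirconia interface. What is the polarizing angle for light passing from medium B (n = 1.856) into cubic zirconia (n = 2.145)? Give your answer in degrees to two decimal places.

θ_B ≈ 49.13°

The reflected p-component vanishes when tan θ_B = n₂/n₁.
tan θ_B = n₂/n₁ = 2.145/1.856 = 1.1557. Taking the arctangent, θ_B = 49.13°.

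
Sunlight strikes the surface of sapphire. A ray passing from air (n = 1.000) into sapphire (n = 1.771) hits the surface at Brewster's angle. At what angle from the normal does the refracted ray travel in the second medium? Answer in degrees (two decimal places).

θ_B = arctan(n₂/n₁) = arctan(1.771/1.000) = 60.55°.
At Brewster's angle the reflected and refracted rays are perpendicular, so θ_t = 90° − θ_B = 90° − 60.55° = 29.45°.

θ_t ≈ 29.45°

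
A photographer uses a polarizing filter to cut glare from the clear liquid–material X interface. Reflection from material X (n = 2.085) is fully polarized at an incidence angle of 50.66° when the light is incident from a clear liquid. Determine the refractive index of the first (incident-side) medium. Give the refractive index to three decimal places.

Brewster's law: tan θ_B = n₂/n₁ (light incident in a clear liquid, refracted into material X).
n₁ = n₂ / tan θ_B = 2.085 / tan 50.66° = 1.709.

n ≈ 1.709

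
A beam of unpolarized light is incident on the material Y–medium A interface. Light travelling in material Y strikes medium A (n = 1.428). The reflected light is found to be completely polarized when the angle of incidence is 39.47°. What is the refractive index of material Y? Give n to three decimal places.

Full polarization of the reflected beam means tan θ_B = n₂/n₁, where n₁ is the incident medium (material Y).
n₁ = n₂ / tan θ_B = 1.428 / tan 39.47° = 1.734.

n ≈ 1.734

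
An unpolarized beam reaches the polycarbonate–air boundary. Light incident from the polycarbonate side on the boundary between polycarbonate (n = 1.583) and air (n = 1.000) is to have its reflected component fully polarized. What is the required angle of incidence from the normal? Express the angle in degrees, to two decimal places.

At Brewster's angle the reflected and refracted rays are perpendicular, which with Snell's law gives tan θ_B = n₂/n₁.
Brewster's condition: tan θ_B = n₂/n₁ = 1.000/1.583 = 0.6317.
So θ_B = arctan 0.6317 = 32.28°.

θ_B ≈ 32.28°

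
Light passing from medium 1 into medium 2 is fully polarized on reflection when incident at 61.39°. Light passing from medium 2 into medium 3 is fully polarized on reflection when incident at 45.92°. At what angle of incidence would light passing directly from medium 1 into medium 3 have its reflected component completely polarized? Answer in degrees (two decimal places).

θ_B ≈ 62.16°

Each Brewster angle gives a ratio: n₂/n₁ = tan 61.39° = 1.8334, n₃/n₂ = tan 45.92° = 1.0326.
n₃/n₁ = 1.8932. Then tan θ_B(1→3) = n₃/n₁, so θ_B(1→3) = arctan(1.8932) = 62.16°.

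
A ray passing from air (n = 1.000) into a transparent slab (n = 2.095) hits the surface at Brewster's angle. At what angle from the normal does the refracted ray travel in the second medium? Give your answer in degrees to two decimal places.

First find Brewster's angle: tan θ_B = 2.095/1.000 = 2.0950, giving θ_B = 64.48°.
Since θ_B + θ_t = 90° at Brewster incidence, θ_t = 90° − 64.48° = 25.52°.

θ_t ≈ 25.52°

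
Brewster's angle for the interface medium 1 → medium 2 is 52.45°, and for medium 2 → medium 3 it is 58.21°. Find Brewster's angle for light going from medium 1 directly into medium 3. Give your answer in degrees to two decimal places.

θ_B ≈ 64.53°

n₂/n₁ = tan 52.45° = 1.3009 and n₃/n₂ = tan 58.21° = 1.6135.
n₃/n₁ = 2.0989. Then tan θ_B(1→3) = n₃/n₁, so θ_B(1→3) = arctan(2.0989) = 64.53°.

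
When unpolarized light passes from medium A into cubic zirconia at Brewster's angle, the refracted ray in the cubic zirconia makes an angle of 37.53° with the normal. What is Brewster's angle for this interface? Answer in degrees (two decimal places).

θ_B ≈ 52.47°

Since the reflected and refracted rays are at right angles at the polarizing angle, θ_B + θ_t = 90°.
θ_B = 90° − 37.53° = 52.47°.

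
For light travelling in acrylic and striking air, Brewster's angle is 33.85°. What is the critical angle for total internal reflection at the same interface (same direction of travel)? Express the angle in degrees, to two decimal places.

n₂/n₁ = tan 33.85° = 0.6707; the critical angle satisfies sin θ_c = n₂/n₁.
θ_c = arcsin(0.6707) = 42.12°.

θ_c ≈ 42.12°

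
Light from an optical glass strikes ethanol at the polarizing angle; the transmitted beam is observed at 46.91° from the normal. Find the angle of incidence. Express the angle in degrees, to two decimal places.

θ_B ≈ 43.09°

Since the reflected and refracted rays are at right angles at the polarizing angle, θ_B + θ_t = 90°.
So θ_B = 90° − θ_t = 90° − 46.91° = 43.09°.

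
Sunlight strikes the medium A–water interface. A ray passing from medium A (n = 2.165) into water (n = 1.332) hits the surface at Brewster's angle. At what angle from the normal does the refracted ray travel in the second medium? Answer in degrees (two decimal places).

First find Brewster's angle: tan θ_B = 1.332/2.165 = 0.6152, giving θ_B = 31.60°.
Since θ_B + θ_t = 90° at Brewster incidence, θ_t = 90° − 31.60° = 58.40°.

θ_t ≈ 58.40°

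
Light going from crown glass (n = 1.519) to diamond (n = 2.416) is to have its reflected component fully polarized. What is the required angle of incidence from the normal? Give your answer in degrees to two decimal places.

θ_B ≈ 57.84°

tan θ_B = n₂/n₁ = 2.416/1.519 = 1.5905. Taking the arctangent, θ_B = 57.84°.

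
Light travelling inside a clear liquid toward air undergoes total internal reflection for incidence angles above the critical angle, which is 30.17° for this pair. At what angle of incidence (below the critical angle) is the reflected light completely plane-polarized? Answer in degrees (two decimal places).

θ_B ≈ 26.68°

At the critical angle sin θ_c = n₂/n₁, giving n₂/n₁ = sin 30.17° = 0.5026.
Then tan θ_B = n₂/n₁ = 0.5026, so θ_B = arctan 0.5026 = 26.68°.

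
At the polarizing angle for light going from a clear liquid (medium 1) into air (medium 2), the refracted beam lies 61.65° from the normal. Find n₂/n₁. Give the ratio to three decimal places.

θ_B + θ_t = 90°, so θ_B = 90° − 61.65° = 28.35°.
Then n₂/n₁ = tan θ_B = tan 28.35° = 0.540.

n₂/n₁ ≈ 0.540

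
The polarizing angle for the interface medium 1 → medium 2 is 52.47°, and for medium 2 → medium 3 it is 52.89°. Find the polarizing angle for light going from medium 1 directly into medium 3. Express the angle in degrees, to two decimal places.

θ_B ≈ 59.84°

Each Brewster angle gives a ratio: n₂/n₁ = tan 52.47° = 1.3018, n₃/n₂ = tan 52.89° = 1.3218.
So n₃/n₁ = (n₂/n₁)(n₃/n₂) = 1.3018 × 1.3218 = 1.7207.
θ_B(1→3) = arctan(1.7207) = 59.84°.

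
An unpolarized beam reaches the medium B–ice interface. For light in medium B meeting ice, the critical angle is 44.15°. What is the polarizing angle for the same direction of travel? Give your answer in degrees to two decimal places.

At the critical angle sin θ_c = n₂/n₁, giving n₂/n₁ = sin 44.15° = 0.6965.
Then tan θ_B = n₂/n₁ = 0.6965, so θ_B = arctan 0.6965 = 34.86°.

θ_B ≈ 34.86°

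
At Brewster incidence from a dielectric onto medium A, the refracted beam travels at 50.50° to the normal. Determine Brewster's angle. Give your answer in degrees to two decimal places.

Since the reflected and refracted rays are at right angles at the polarizing angle, θ_B + θ_t = 90°.
θ_B = 90° − 50.50° = 39.50°.

θ_B ≈ 39.50°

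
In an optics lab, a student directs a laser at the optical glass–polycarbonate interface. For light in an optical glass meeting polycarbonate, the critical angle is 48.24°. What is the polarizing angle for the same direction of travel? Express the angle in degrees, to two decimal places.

n₂/n₁ = sin θ_c = sin 48.24° = 0.7459.
tan θ_B equals the same ratio, so θ_B = arctan(0.7459) = 36.72°.

θ_B ≈ 36.72°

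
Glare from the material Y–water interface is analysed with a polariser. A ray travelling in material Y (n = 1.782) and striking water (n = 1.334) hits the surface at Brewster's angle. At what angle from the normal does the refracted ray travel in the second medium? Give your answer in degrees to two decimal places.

θ_t ≈ 53.18°

θ_B = arctan(n₂/n₁) = arctan(1.334/1.782) = 36.82°.
At Brewster's angle the reflected and refracted rays are perpendicular, so θ_t = 90° − θ_B = 90° − 36.82° = 53.18°.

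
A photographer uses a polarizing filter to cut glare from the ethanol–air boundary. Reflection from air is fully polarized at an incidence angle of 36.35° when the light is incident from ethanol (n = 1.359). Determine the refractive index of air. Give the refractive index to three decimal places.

Full polarization of the reflected beam means tan θ_B = n₂/n₁, where n₁ is the incident medium (ethanol).
n₂ = n₁ tan θ_B = 1.359 × tan 36.35° = 1.000.

n ≈ 1.000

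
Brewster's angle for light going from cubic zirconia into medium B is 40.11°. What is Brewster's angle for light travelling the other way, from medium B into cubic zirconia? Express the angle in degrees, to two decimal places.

tan θ_B' = n₁/n₂ = 1/tan θ_B, so θ_B' = 90° − θ_B.
θ_B' = 90° − 40.11° = 49.89°.

θ_B' ≈ 49.89°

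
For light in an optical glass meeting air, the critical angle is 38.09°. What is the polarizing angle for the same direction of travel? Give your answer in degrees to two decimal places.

At the critical angle sin θ_c = n₂/n₁, giving n₂/n₁ = sin 38.09° = 0.6169.
Then tan θ_B = n₂/n₁ = 0.6169, so θ_B = arctan 0.6169 = 31.67°.

θ_B ≈ 31.67°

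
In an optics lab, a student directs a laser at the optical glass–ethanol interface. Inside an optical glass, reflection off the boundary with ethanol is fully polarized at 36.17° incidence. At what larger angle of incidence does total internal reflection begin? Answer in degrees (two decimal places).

From Brewster, n₂/n₁ = tan θ_B = tan 36.17° = 0.7311.
Then sin θ_c = n₂/n₁ = 0.7311, so θ_c = arcsin 0.7311 = 46.98°.

θ_c ≈ 46.98°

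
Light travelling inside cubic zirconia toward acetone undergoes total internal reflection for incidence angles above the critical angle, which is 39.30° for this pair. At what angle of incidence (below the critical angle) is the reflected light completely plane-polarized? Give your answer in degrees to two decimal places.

sin θ_c = n₂/n₁, so n₂/n₁ = sin 39.30° = 0.6334.
Brewster: tan θ_B = n₂/n₁ = 0.6334.
θ_B = arctan(0.6334) = 32.35°.

θ_B ≈ 32.35°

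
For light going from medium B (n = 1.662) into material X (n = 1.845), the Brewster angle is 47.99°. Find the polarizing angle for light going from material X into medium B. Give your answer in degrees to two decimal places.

tan θ_B' = n₁/n₂ = 1/tan θ_B, so θ_B' = 90° − θ_B.
θ_B' = 90° − 47.99° = 42.01°.

θ_B' ≈ 42.01°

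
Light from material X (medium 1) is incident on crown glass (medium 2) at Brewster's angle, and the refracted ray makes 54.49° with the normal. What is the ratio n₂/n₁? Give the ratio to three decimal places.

At Brewster incidence θ_B = 90° − θ_t = 90° − 54.49° = 35.51°.
tan θ_B = n₂/n₁, so n₂/n₁ = tan 35.51° = 0.714.

n₂/n₁ ≈ 0.714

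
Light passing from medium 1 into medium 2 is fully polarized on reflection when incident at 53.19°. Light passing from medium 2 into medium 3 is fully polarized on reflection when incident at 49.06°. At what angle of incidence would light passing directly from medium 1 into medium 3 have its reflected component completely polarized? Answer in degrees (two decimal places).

Each Brewster angle gives a ratio: n₂/n₁ = tan 53.19° = 1.3362, n₃/n₂ = tan 49.06° = 1.1528.
n₃/n₁ = 1.5404. Then tan θ_B(1→3) = n₃/n₁, so θ_B(1→3) = arctan(1.5404) = 57.01°.

θ_B ≈ 57.01°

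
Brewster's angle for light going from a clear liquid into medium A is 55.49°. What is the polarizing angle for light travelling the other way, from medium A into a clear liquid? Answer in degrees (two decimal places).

θ_B' ≈ 34.51°

The two Brewster angles are complementary: θ_B' = 90° − θ_B = 90° − 55.49° = 34.51°.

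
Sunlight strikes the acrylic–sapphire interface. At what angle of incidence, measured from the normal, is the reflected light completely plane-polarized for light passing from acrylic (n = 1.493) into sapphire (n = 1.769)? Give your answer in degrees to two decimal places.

Brewster's condition: tan θ_B = n₂/n₁ = 1.769/1.493 = 1.1849.
So θ_B = arctan 1.1849 = 49.84°.

θ_B ≈ 49.84°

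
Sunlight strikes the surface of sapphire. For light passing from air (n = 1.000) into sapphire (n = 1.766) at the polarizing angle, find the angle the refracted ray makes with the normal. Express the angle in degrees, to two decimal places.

tan θ_B = n₂/n₁ = 1.766/1.000 = 1.7660, so θ_B = 60.48°.
Since θ_B + θ_t = 90° at Brewster incidence, θ_t = 90° − 60.48° = 29.52°.

θ_t ≈ 29.52°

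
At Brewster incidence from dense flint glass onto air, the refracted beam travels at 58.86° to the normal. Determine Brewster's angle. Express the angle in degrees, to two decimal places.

At Brewster's angle the reflected and refracted rays are perpendicular, so θ_B + θ_t = 90°.
So θ_B = 90° − θ_t = 90° − 58.86° = 31.14°.

θ_B ≈ 31.14°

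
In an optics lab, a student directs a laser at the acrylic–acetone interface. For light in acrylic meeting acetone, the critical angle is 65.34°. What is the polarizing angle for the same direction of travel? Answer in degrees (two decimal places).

At the critical angle sin θ_c = n₂/n₁, giving n₂/n₁ = sin 65.34° = 0.9088.
Then tan θ_B = n₂/n₁ = 0.9088, so θ_B = arctan 0.9088 = 42.26°.

θ_B ≈ 42.26°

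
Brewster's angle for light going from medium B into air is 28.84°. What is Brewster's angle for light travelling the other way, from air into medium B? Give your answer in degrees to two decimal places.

θ_B' ≈ 61.16°

The two Brewster angles are complementary: θ_B' = 90° − θ_B = 90° − 28.84° = 61.16°.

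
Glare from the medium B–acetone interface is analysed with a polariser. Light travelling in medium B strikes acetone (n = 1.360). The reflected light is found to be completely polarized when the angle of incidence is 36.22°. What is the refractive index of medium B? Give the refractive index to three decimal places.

n ≈ 1.857

At the Brewster angle, tan θ_B = n₂/n₁ with n₁ on the incident side (medium B) and n₂ on the transmitted side (acetone).
n₁ = n₂ / tan θ_B = 1.360 / tan 36.22° = 1.857.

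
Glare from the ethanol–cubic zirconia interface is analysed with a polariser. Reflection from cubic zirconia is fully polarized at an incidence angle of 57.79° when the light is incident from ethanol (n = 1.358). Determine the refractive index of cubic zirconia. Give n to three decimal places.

Brewster's law: tan θ_B = n₂/n₁ (light incident in ethanol, refracted into cubic zirconia).
n₂ = n₁ tan θ_B = 1.358 × tan 57.79° = 2.156.

n ≈ 2.156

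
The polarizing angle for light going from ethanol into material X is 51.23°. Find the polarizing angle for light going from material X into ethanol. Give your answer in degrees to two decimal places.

Reversing the direction swaps n₁ and n₂, so tan θ_B' = 1/tan θ_B and θ_B' = 90° − θ_B.
Hence θ_B' = 90° − 51.23° = 38.77°.

θ_B' ≈ 38.77°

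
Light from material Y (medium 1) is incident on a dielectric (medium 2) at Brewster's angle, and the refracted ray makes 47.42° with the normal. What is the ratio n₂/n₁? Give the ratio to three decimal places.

At Brewster incidence θ_B = 90° − θ_t = 90° − 47.42° = 42.58°.
tan θ_B = n₂/n₁, so n₂/n₁ = tan 42.58° = 0.919.

n₂/n₁ ≈ 0.919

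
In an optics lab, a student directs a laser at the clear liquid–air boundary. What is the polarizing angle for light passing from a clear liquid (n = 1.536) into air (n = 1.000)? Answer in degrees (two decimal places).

θ_B ≈ 33.07°

Brewster's condition: tan θ_B = n₂/n₁ = 1.000/1.536 = 0.6510. Taking the arctangent, θ_B = 33.07°.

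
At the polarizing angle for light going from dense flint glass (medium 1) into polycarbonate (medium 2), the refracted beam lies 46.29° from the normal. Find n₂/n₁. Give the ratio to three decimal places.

θ_B + θ_t = 90°, so θ_B = 90° − 46.29° = 43.71°.
tan θ_B = n₂/n₁, so n₂/n₁ = tan 43.71° = 0.956.

n₂/n₁ ≈ 0.956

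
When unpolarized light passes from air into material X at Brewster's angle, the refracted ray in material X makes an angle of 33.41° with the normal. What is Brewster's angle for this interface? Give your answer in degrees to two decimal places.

θ_B ≈ 56.59°

Brewster's condition makes the reflected and refracted beams perpendicular: θ_B + θ_t = 90°.
θ_B = 90° − 33.41° = 56.59°.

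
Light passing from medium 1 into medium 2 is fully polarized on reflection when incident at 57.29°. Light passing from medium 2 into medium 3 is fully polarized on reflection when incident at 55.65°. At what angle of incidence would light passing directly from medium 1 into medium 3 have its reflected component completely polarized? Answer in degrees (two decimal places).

Each Brewster angle gives a ratio: n₂/n₁ = tan 57.29° = 1.5571, n₃/n₂ = tan 55.65° = 1.4632.
Multiplying, n₃/n₁ = 1.5571 × 1.4632 = 2.2783, and θ_B(1→3) = arctan 2.2783 = 66.30°.

θ_B ≈ 66.30°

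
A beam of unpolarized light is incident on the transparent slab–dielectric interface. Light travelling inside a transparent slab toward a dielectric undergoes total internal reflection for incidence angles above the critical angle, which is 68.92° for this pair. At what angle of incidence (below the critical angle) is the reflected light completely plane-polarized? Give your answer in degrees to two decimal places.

θ_B ≈ 43.02°

n₂/n₁ = sin θ_c = sin 68.92° = 0.9331.
tan θ_B equals the same ratio, so θ_B = arctan(0.9331) = 43.02°.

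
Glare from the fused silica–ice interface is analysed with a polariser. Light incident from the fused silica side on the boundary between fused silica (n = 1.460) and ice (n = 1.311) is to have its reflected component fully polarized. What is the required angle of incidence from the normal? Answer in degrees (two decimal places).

θ_B ≈ 41.92°

Brewster's condition: tan θ_B = n₂/n₁ = 1.311/1.460 = 0.8979. Taking the arctangent, θ_B = 41.92°.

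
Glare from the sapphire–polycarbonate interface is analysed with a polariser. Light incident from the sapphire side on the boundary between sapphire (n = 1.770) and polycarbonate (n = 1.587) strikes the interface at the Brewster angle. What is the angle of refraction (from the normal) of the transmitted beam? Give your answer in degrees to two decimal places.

First find Brewster's angle: tan θ_B = 1.587/1.770 = 0.8966, giving θ_B = 41.88°.
Since θ_B + θ_t = 90° at Brewster incidence, θ_t = 90° − 41.88° = 48.12°.

θ_t ≈ 48.12°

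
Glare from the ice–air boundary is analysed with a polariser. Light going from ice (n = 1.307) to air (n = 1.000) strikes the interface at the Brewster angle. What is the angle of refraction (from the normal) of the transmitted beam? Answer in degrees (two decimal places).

tan θ_B = n₂/n₁ = 1.000/1.307 = 0.7651, so θ_B = 37.42°.
At Brewster's angle the reflected and refracted rays are perpendicular, so θ_t = 90° − θ_B = 90° − 37.42° = 52.58°.

θ_t ≈ 52.58°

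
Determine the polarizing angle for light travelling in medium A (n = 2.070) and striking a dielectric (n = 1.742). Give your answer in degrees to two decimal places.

θ_B ≈ 40.08°

The reflected p-component vanishes when tan θ_B = n₂/n₁.
tan θ_B = n₂/n₁ = 1.742/2.070 = 0.8415.
θ_B = arctan(0.8415) = 40.08°.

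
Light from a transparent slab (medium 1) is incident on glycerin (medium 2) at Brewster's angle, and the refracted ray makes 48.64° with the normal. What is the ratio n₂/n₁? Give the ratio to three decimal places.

At Brewster incidence θ_B = 90° − θ_t = 90° − 48.64° = 41.36°.
Then n₂/n₁ = tan θ_B = tan 41.36° = 0.880.

n₂/n₁ ≈ 0.880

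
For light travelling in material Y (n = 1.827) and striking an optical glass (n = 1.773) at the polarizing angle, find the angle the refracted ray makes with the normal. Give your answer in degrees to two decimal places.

θ_B = arctan(n₂/n₁) = arctan(1.773/1.827) = 44.14°.
Since θ_B + θ_t = 90° at Brewster incidence, θ_t = 90° − 44.14° = 45.86°.

θ_t ≈ 45.86°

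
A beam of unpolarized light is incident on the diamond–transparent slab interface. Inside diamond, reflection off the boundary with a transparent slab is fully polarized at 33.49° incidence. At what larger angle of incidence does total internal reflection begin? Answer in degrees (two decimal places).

θ_c ≈ 41.42°

n₂/n₁ = tan 33.49° = 0.6616; the critical angle satisfies sin θ_c = n₂/n₁.
θ_c = arcsin(0.6616) = 41.42°.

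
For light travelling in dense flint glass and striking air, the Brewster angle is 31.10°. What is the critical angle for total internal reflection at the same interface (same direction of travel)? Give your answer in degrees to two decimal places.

tan θ_B = n₂/n₁ = tan 31.10° = 0.6032.
Total internal reflection: sin θ_c = n₂/n₁ = 0.6032.
θ_c = arcsin(0.6032) = 37.10°.

θ_c ≈ 37.10°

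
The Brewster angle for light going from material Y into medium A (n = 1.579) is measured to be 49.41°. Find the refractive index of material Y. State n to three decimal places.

Full polarization of the reflected beam means tan θ_B = n₂/n₁, where n₁ is the incident medium (material Y).
n₁ = n₂ / tan θ_B = 1.579 / tan 49.41° = 1.353.

n ≈ 1.353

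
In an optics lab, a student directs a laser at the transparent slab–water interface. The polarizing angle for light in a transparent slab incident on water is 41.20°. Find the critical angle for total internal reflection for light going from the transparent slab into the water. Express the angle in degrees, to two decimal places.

θ_c ≈ 61.10°

n₂/n₁ = tan 41.20° = 0.8754; the critical angle satisfies sin θ_c = n₂/n₁.
θ_c = arcsin(0.8754) = 61.10°.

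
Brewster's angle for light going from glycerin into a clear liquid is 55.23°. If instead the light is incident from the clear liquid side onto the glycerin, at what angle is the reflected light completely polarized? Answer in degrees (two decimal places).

θ_B' ≈ 34.77°

The two Brewster angles are complementary: θ_B' = 90° − θ_B = 90° − 55.23° = 34.77°.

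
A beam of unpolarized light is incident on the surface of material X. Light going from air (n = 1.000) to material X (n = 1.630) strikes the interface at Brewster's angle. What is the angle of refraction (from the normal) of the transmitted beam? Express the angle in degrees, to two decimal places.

θ_t ≈ 31.53°

First find Brewster's angle: tan θ_B = 1.630/1.000 = 1.6300, giving θ_B = 58.47°.
The refracted ray is perpendicular to the reflected ray, so θ_t = 90° − θ_B = 31.53°.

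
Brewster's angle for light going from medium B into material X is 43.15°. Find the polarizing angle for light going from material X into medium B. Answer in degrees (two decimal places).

θ_B' ≈ 46.85°

tan θ_B' = n₁/n₂ = 1/tan θ_B, so θ_B' = 90° − θ_B.
θ_B' = 90° − 43.15° = 46.85°.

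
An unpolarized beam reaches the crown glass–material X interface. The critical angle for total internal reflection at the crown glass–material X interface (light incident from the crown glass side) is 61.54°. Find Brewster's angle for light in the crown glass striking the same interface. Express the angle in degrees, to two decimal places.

θ_B ≈ 41.32°

n₂/n₁ = sin θ_c = sin 61.54° = 0.8792.
tan θ_B equals the same ratio, so θ_B = arctan(0.8792) = 41.32°.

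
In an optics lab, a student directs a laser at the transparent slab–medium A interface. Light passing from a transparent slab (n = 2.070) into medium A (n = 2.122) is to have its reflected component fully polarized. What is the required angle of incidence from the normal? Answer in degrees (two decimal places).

θ_B ≈ 45.71°

At Brewster's angle the reflected and refracted rays are perpendicular, which with Snell's law gives tan θ_B = n₂/n₁.
tan θ_B = n₂/n₁ = 2.122/2.070 = 1.0251. Taking the arctangent, θ_B = 45.71°.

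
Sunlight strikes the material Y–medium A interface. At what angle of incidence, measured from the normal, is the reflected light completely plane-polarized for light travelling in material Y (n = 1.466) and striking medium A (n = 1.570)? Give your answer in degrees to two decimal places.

Brewster's condition: tan θ_B = n₂/n₁ = 1.570/1.466 = 1.0709.
θ_B = arctan(1.0709) = 46.96°.

θ_B ≈ 46.96°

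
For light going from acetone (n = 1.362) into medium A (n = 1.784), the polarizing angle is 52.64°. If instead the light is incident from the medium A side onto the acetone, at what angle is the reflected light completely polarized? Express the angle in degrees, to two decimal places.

θ_B' ≈ 37.36°

tan θ_B' = n₁/n₂ = 1/tan θ_B, so θ_B' = 90° − θ_B.
θ_B' = 90° − 52.64° = 37.36°.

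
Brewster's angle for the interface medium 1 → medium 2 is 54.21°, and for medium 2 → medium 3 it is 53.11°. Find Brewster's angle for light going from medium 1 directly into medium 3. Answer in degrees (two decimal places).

θ_B ≈ 61.58°

Each Brewster angle gives a ratio: n₂/n₁ = tan 54.21° = 1.3870, n₃/n₂ = tan 53.11° = 1.3324.
Multiplying, n₃/n₁ = 1.3870 × 1.3324 = 1.8480, and θ_B(1→3) = arctan 1.8480 = 61.58°.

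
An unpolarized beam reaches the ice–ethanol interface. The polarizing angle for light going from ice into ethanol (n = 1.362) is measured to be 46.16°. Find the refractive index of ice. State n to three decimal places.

Full polarization of the reflected beam means tan θ_B = n₂/n₁, where n₁ is the incident medium (ice).
n₁ = n₂ / tan θ_B = 1.362 / tan 46.16° = 1.308.

n ≈ 1.308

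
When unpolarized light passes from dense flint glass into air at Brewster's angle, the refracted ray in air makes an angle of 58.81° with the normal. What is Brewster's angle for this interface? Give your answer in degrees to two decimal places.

Since the reflected and refracted rays are at right angles at the polarizing angle, θ_B + θ_t = 90°.
θ_B = 90° − 58.81° = 31.19°.

θ_B ≈ 31.19°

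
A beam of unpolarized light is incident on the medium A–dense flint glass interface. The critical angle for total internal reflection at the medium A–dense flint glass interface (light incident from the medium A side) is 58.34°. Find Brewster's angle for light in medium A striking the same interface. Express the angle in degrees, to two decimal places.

θ_B ≈ 40.40°

sin θ_c = n₂/n₁, so n₂/n₁ = sin 58.34° = 0.8512.
Brewster: tan θ_B = n₂/n₁ = 0.8512.
θ_B = arctan(0.8512) = 40.40°.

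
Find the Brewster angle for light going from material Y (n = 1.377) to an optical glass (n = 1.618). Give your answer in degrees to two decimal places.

θ_B ≈ 49.60°

At Brewster's angle the reflected and refracted rays are perpendicular, which with Snell's law gives tan θ_B = n₂/n₁.
Brewster's condition: tan θ_B = n₂/n₁ = 1.618/1.377 = 1.1750.
So θ_B = arctan 1.1750 = 49.60°.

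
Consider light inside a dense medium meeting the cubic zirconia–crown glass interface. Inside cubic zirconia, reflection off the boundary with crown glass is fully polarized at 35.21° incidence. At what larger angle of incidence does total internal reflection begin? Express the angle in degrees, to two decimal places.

tan θ_B = n₂/n₁ = tan 35.21° = 0.7057.
Total internal reflection: sin θ_c = n₂/n₁ = 0.7057.
θ_c = arcsin(0.7057) = 44.88°.

θ_c ≈ 44.88°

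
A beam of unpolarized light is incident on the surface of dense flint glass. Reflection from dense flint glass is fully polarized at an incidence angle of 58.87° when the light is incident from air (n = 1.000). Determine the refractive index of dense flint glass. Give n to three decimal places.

n ≈ 1.656

Full polarization of the reflected beam means tan θ_B = n₂/n₁, where n₁ is the incident medium (air).
n₂ = n₁ tan θ_B = 1.000 × tan 58.87° = 1.656.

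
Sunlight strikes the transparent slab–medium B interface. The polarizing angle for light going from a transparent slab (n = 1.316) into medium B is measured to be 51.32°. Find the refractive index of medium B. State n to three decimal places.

n ≈ 1.644

Brewster's law: tan θ_B = n₂/n₁ (light incident in a transparent slab, refracted into medium B).
n₂ = n₁ tan θ_B = 1.316 × tan 51.32° = 1.644.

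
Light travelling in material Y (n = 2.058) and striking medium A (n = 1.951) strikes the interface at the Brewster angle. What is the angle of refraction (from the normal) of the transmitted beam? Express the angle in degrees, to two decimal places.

θ_t ≈ 46.53°

θ_B = arctan(n₂/n₁) = arctan(1.951/2.058) = 43.47°.
At Brewster's angle the reflected and refracted rays are perpendicular, so θ_t = 90° − θ_B = 90° − 43.47° = 46.53°.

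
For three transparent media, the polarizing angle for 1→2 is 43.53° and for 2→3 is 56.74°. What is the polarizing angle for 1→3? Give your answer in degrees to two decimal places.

θ_B ≈ 55.38°

tan θ_B(1→2) = n₂/n₁ = tan 43.53° = 0.9500.
tan θ_B(2→3) = n₃/n₂ = tan 56.74° = 1.5247.
So n₃/n₁ = (n₂/n₁)(n₃/n₂) = 0.9500 × 1.5247 = 1.4484.
θ_B(1→3) = arctan(1.4484) = 55.38°.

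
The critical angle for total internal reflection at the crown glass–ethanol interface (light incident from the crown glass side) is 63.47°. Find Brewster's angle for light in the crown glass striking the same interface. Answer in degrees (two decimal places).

sin θ_c = n₂/n₁, so n₂/n₁ = sin 63.47° = 0.8947.
Brewster: tan θ_B = n₂/n₁ = 0.8947.
θ_B = arctan(0.8947) = 41.82°.

θ_B ≈ 41.82°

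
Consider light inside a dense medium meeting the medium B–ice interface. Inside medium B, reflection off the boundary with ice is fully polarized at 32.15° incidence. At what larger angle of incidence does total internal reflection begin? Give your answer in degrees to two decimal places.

tan θ_B = n₂/n₁ = tan 32.15° = 0.6285.
Total internal reflection: sin θ_c = n₂/n₁ = 0.6285.
θ_c = arcsin(0.6285) = 38.94°.

θ_c ≈ 38.94°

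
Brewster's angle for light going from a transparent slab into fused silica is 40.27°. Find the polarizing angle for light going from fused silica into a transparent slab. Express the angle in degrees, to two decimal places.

Reversing the direction swaps n₁ and n₂, so tan θ_B' = 1/tan θ_B and θ_B' = 90° − θ_B.
Hence θ_B' = 90° − 40.27° = 49.73°.

θ_B' ≈ 49.73°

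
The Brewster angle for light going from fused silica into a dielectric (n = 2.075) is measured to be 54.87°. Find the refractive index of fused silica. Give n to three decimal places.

At the Brewster angle, tan θ_B = n₂/n₁ with n₁ on the incident side (fused silica) and n₂ on the transmitted side (a dielectric).
n₁ = n₂ / tan θ_B = 2.075 / tan 54.87° = 1.460.

n ≈ 1.460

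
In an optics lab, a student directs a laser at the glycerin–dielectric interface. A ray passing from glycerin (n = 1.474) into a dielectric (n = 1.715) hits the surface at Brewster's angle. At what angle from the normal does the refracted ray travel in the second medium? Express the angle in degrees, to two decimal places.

θ_t ≈ 40.68°

tan θ_B = n₂/n₁ = 1.715/1.474 = 1.1635, so θ_B = 49.32°.
Since θ_B + θ_t = 90° at Brewster incidence, θ_t = 90° − 49.32° = 40.68°.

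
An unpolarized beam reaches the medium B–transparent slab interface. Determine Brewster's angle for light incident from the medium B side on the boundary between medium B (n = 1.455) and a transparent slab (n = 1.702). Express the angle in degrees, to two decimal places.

θ_B ≈ 49.47°

tan θ_B = n₂/n₁ = 1.702/1.455 = 1.1698. Taking the arctangent, θ_B = 49.47°.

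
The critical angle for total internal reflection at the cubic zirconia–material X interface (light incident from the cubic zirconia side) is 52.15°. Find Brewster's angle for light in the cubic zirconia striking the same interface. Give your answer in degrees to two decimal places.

n₂/n₁ = sin θ_c = sin 52.15° = 0.7896.
tan θ_B equals the same ratio, so θ_B = arctan(0.7896) = 38.30°.

θ_B ≈ 38.30°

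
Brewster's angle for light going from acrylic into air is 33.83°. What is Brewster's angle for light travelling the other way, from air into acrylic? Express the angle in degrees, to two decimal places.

θ_B' ≈ 56.17°

Reversing the direction swaps n₁ and n₂, so tan θ_B' = 1/tan θ_B and θ_B' = 90° − θ_B.
Hence θ_B' = 90° − 33.83° = 56.17°.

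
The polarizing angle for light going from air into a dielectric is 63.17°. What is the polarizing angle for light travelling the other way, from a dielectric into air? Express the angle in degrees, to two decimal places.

θ_B' ≈ 26.83°

The two Brewster angles are complementary: θ_B' = 90° − θ_B = 90° − 63.17° = 26.83°.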